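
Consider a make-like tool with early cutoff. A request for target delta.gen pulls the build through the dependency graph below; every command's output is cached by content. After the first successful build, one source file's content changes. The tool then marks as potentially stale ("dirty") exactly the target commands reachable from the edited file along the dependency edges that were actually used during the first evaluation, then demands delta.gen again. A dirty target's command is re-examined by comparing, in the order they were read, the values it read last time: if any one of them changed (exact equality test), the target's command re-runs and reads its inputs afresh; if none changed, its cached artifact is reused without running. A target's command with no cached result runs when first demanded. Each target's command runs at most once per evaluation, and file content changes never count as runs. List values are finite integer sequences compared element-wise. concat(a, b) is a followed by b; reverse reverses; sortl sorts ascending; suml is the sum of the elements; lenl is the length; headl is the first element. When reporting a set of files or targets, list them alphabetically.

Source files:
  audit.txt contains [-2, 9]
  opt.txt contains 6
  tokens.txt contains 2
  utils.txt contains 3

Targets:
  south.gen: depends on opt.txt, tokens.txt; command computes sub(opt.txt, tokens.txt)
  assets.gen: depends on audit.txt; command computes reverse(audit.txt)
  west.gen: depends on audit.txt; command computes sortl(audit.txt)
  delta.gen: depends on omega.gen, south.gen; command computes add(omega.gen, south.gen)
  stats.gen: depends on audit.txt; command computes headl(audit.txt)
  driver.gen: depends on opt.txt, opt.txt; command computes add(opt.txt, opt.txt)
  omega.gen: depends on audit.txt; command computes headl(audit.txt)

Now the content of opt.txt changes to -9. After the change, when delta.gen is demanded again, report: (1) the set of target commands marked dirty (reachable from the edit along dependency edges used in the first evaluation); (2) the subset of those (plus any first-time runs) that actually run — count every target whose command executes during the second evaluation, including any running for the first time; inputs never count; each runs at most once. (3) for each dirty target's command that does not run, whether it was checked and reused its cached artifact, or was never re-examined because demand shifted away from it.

First demand of the output computes:
  omega.gen = headl([-2, 9]) = -2
  south.gen = sub(6, 2) = 4
  delta.gen = add(-2, 4) = 2

After the edit, cleaning proceeds:
  south.gen: a read changed (opt.txt 6->-9) — executes, giving -11.
  delta.gen: a read changed (south.gen 4->-11) — executes, giving -13.

The edit dirties: delta.gen, south.gen.
2 target commands run: delta.gen, south.gen.
No dirty target's command escaped a run.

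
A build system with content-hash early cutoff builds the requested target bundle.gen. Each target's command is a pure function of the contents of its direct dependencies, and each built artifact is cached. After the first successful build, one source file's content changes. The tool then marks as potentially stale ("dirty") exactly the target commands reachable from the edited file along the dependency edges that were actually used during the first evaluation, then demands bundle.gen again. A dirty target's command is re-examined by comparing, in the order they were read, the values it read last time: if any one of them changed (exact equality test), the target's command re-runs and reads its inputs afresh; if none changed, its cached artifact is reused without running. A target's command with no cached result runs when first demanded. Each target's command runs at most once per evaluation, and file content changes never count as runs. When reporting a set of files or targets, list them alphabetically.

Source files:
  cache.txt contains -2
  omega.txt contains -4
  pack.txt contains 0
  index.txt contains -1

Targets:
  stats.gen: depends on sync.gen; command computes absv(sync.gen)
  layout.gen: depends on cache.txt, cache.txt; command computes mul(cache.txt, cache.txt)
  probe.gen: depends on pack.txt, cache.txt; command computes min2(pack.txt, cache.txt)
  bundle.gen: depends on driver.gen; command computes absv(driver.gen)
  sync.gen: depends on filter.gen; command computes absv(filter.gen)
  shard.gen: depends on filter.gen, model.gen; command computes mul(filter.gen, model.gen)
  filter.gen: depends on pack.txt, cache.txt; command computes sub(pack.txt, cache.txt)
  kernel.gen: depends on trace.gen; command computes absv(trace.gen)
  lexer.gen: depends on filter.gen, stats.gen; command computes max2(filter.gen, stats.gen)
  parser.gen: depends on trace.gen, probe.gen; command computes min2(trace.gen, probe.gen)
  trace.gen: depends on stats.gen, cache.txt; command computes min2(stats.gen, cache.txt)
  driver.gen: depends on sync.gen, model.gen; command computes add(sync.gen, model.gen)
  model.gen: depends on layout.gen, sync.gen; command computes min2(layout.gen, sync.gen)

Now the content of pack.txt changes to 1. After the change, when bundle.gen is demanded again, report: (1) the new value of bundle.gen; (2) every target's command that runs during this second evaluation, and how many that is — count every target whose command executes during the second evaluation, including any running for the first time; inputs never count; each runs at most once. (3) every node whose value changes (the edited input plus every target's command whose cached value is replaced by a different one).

New value of bundle.gen: 6.
Target commands that run: bundle.gen, driver.gen, filter.gen, model.gen, sync.gen — 5 in total.
Values that change: bundle.gen, driver.gen, filter.gen, model.gen, pack.txt, sync.gen.

First evaluation (everything demanded from the output):
  filter.gen = sub(0, -2) = 2
  layout.gen = mul(-2, -2) = 4
  sync.gen = absv(2) = 2
  model.gen = min2(4, 2) = 2
  driver.gen = add(2, 2) = 4
  bundle.gen = absv(4) = 4

Propagation after the edit:
  filter.gen: runs — pack.txt 0->1; result 3.
  sync.gen: runs — filter.gen 2->3; result 3.
  model.gen: runs — sync.gen 2->3; result 3.
  driver.gen: runs — sync.gen 2->3; model.gen 2->3; result 6.
  bundle.gen: runs — driver.gen 4->6; result 6.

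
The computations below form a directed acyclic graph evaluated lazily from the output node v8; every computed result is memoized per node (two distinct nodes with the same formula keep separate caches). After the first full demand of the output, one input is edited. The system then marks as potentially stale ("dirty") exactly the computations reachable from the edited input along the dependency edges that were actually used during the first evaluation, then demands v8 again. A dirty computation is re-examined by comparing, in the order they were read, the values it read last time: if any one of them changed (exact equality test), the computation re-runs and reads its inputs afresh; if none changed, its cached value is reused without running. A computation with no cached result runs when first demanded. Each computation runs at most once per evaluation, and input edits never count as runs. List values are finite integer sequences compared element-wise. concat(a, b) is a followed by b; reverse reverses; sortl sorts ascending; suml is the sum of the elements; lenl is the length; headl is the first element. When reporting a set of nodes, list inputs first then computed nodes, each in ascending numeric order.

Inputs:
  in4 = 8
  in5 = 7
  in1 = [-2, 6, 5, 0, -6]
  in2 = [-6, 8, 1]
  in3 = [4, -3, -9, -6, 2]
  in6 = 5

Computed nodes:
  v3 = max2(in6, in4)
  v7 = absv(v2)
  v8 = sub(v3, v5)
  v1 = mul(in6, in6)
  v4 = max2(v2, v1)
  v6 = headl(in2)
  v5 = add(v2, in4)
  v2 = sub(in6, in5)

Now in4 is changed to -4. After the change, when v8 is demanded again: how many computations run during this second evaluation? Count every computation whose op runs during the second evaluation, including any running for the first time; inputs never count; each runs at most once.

First demand of the output computes:
  v2 = sub(5, 7) = -2
  v3 = max2(5, 8) = 8
  v5 = add(-2, 8) = 6
  v8 = sub(8, 6) = 2

After the edit, cleaning proceeds:
  v3: a read changed (in4 8->-4) — executes, giving 5.
  v5: a read changed (in4 8->-4) — executes, giving -6.
  v8: a read changed (v3 8->5; v5 6->-6) — executes, giving 11.

3 computations run: v3, v5, v8.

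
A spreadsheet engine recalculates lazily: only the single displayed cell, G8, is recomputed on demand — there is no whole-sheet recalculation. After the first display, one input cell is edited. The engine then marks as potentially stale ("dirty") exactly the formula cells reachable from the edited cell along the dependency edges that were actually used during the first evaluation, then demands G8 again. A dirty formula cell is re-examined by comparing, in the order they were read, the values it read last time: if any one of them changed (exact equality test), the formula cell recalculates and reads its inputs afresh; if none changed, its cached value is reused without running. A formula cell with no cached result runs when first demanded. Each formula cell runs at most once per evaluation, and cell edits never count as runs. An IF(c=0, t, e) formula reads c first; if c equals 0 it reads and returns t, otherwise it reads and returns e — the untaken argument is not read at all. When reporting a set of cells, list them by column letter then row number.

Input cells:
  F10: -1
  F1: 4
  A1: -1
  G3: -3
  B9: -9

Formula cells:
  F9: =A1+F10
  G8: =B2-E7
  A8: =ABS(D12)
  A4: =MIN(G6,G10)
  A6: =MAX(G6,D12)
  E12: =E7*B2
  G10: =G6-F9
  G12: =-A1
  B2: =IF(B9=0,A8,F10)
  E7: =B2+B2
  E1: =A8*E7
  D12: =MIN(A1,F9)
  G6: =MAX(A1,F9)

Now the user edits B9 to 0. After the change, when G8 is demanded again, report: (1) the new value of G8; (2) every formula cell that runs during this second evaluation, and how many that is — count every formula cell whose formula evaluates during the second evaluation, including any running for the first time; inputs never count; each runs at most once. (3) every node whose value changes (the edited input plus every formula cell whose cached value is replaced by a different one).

New value of G8: -2.
Formula cells that run: A8, B2, D12, E7, F9, G8 — 6 in total.
Values that change: B2, B9, E7, G8.
Key observation: a condition flipped, so demand reaches new nodes — A8, D12, F9 run for the first time.

First evaluation (everything demanded from the output):
  B2 = IF(B9=0: B9=-9 -> else branch F10) = -1
  E7 = -1 + -1 = -2
  G8 = -1 - -2 = 1

Propagation after the edit:
  F9: demanded for the first time — runs, produces -2.
  D12: demanded for the first time — runs, produces -2.
  A8: demanded for the first time — runs, produces 2.
  B2: runs — B9 -9->0; result 2.
  E7: runs — B2 -1->2; B2 -1->2; result 4.
  G8: runs — B2 -1->2; E7 -2->4; result -2.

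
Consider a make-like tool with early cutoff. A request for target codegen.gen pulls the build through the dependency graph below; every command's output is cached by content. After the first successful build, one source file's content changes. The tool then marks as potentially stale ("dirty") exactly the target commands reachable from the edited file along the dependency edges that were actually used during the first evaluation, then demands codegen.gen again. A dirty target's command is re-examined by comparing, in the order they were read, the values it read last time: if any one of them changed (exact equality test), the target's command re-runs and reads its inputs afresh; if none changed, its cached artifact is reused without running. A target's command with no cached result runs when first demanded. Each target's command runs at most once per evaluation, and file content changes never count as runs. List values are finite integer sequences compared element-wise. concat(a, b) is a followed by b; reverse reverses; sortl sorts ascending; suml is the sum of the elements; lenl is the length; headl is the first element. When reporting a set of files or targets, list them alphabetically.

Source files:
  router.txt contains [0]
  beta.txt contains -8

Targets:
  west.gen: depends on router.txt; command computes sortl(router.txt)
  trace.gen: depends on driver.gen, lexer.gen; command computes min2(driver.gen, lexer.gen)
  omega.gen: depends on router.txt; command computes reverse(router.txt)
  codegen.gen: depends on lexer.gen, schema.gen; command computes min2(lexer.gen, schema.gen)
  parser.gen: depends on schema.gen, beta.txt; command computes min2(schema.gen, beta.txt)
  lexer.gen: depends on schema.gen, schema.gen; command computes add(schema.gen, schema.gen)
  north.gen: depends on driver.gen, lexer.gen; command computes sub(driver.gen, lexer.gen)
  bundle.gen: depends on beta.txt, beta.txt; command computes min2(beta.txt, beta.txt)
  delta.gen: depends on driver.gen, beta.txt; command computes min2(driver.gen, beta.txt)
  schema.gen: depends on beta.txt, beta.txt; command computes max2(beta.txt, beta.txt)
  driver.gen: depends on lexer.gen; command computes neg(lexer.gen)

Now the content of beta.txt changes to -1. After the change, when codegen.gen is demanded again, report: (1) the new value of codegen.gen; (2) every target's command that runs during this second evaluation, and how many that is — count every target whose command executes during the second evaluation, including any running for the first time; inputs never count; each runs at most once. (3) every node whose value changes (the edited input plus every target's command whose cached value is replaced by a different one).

First demand of the output computes:
  schema.gen = max2(-8, -8) = -8
  lexer.gen = add(-8, -8) = -16
  codegen.gen = min2(-16, -8) = -16

After the edit, cleaning proceeds:
  schema.gen: a read changed (beta.txt -8->-1; beta.txt -8->-1) — executes, giving -1.
  lexer.gen: a read changed (schema.gen -8->-1; schema.gen -8->-1) — executes, giving -2.
  codegen.gen: a read changed (lexer.gen -16->-2; schema.gen -8->-1) — executes, giving -2.

Demanding codegen.gen again yields -2.
3 target commands run: codegen.gen, lexer.gen, schema.gen.
The nodes whose values change: beta.txt, codegen.gen, lexer.gen, schema.gen.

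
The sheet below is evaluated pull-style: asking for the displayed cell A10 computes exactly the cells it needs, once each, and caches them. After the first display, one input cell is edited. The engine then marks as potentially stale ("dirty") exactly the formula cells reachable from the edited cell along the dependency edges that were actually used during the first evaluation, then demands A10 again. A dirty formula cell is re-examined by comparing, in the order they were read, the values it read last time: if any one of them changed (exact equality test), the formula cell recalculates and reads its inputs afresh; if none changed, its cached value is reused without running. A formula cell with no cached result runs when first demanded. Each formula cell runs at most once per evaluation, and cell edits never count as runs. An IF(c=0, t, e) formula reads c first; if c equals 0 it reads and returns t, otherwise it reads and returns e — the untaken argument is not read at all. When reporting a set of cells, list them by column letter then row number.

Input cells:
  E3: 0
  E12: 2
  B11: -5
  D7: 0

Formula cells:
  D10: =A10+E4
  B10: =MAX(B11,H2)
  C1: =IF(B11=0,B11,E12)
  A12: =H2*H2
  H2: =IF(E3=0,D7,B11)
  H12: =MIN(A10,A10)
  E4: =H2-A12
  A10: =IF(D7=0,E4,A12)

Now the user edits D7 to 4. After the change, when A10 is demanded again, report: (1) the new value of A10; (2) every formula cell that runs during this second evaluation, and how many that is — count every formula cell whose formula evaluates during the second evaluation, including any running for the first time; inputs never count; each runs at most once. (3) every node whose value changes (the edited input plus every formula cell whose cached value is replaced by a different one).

First demand of the output computes:
  H2 = IF(E3=0: E3=0 -> then branch D7) = 0
  A12 = 0 * 0 = 0
  E4 = 0 - 0 = 0
  A10 = IF(D7=0: D7=0 -> then branch E4) = 0

After the edit, cleaning proceeds:
  H2: a read changed (D7 0->4) — executes, giving 4.
  A12: a read changed (H2 0->4; H2 0->4) — executes, giving 16.
  E4: stays stale; no demand reaches it after the flip.
  A10: a read changed (D7 0->4) — executes, giving 16.

Note the branch switch — demand abandons E4, which is never re-examined.

Demanding A10 again yields 16.
3 formula cells run: A10, A12, H2.
The nodes whose values change: A10, A12, D7, H2.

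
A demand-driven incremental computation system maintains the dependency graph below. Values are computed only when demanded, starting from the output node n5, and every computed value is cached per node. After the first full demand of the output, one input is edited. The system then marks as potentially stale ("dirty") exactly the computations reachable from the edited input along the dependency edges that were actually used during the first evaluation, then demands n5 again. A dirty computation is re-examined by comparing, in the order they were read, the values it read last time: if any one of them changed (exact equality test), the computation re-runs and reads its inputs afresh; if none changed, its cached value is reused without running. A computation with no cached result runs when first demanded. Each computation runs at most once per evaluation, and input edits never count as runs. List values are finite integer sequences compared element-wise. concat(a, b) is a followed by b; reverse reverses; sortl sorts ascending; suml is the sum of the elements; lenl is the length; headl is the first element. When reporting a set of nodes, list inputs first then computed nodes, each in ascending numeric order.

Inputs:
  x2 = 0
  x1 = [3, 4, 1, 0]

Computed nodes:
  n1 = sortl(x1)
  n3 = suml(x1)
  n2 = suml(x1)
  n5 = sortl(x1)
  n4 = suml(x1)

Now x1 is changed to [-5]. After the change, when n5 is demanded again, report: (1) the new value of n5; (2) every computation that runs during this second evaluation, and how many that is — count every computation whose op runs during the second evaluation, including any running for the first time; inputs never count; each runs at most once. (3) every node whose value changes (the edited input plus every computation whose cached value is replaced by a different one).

First evaluation (everything demanded from the output):
  n5 = sortl([3, 4, 1, 0]) = [0, 1, 3, 4]

Propagation after the edit:
  n5: runs — x1 [3, 4, 1, 0]->[-5]; result [-5].

New value of n5: [-5].
Computations that run: n5 — 1 in total.
Values that change: x1, n5.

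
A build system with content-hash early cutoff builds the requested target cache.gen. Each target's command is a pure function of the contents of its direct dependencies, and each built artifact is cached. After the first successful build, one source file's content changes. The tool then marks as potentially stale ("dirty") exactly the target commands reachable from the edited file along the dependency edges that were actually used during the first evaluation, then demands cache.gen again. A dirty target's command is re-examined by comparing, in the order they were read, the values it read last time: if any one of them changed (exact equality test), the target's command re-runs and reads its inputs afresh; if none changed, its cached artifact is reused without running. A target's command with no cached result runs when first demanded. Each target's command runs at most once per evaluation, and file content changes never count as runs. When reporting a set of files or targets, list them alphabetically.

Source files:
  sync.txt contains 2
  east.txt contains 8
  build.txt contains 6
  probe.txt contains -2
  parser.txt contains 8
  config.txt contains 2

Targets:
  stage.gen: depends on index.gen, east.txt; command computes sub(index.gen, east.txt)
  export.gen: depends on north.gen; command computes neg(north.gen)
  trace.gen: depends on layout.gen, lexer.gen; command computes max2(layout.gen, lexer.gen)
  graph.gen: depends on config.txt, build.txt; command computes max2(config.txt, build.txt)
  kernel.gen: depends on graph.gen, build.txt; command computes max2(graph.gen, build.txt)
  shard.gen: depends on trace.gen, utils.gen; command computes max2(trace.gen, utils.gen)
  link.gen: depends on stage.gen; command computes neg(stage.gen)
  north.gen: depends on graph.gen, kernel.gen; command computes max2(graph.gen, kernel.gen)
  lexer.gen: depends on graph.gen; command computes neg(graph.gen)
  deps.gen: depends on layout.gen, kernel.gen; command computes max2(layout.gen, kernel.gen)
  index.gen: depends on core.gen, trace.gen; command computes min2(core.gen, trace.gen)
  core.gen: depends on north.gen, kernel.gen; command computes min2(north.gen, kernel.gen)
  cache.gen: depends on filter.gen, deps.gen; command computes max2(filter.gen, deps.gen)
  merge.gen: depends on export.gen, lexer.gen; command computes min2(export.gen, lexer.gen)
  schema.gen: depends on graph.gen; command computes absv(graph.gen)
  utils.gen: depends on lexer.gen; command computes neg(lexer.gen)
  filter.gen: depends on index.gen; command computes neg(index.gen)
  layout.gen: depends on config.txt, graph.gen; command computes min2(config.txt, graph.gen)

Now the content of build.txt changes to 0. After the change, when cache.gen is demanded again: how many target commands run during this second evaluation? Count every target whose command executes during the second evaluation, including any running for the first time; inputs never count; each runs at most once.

Target commands that run: cache.gen, core.gen, deps.gen, graph.gen, index.gen, kernel.gen, layout.gen, lexer.gen, north.gen, trace.gen — 10 in total.
Key observation: the cutoff stops propagation at filter.gen — its inputs' values are unchanged, so it reuses its cache.

First evaluation (everything demanded from the output):
  graph.gen = max2(2, 6) = 6
  kernel.gen = max2(6, 6) = 6
  layout.gen = min2(2, 6) = 2
  deps.gen = max2(2, 6) = 6
  lexer.gen = neg(6) = -6
  north.gen = max2(6, 6) = 6
  core.gen = min2(6, 6) = 6
  trace.gen = max2(2, -6) = 2
  index.gen = min2(6, 2) = 2
  filter.gen = neg(2) = -2
  cache.gen = max2(-2, 6) = 6

Propagation after the edit:
  graph.gen: runs — build.txt 6->0; result 2.
  kernel.gen: runs — graph.gen 6->2; build.txt 6->0; result 2.
  layout.gen: runs — graph.gen 6->2; result 2 (same value as before).
  deps.gen: runs — kernel.gen 6->2; result 2.
  lexer.gen: runs — graph.gen 6->2; result -2.
  north.gen: runs — graph.gen 6->2; kernel.gen 6->2; result 2.
  core.gen: runs — north.gen 6->2; kernel.gen 6->2; result 2.
  trace.gen: runs — lexer.gen -6->-2; result 2 (same value as before).
  index.gen: runs — core.gen 6->2; result 2 (same value as before).
  filter.gen: checked — values it read are unchanged (index.gen unchanged); reused cached -2 without running.
  cache.gen: runs — deps.gen 6->2; result 2.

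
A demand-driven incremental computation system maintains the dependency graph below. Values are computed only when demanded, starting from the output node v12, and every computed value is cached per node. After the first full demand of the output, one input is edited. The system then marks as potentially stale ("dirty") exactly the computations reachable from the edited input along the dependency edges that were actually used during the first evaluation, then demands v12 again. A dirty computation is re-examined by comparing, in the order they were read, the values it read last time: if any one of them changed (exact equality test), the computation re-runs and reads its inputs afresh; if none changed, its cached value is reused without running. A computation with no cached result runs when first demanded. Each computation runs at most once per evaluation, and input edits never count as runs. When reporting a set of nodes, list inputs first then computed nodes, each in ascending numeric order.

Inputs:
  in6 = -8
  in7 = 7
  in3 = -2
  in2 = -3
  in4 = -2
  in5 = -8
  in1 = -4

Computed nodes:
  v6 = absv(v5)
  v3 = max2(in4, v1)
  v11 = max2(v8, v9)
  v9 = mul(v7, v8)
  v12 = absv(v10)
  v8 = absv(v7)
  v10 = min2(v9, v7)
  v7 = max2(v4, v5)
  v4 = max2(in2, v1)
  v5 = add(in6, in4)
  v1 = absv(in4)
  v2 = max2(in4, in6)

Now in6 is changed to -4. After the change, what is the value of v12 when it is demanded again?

First evaluation (everything demanded from the output):
  v1 = absv(-2) = 2
  v4 = max2(-3, 2) = 2
  v5 = add(-8, -2) = -10
  v7 = max2(2, -10) = 2
  v8 = absv(2) = 2
  v9 = mul(2, 2) = 4
  v10 = min2(4, 2) = 2
  v12 = absv(2) = 2

Propagation after the edit:
  v5: runs — in6 -8->-4; result -6.
  v7: runs — v5 -10->-6; result 2 (same value as before).
  v8: checked — values it read are unchanged (v7 unchanged); reused cached 2 without running.
  v9: checked — values it read are unchanged (v7 unchanged, v8 unchanged); reused cached 4 without running.
  v10: checked — values it read are unchanged (v9 unchanged, v7 unchanged); reused cached 2 without running.
  v12: checked — values it read are unchanged (v10 unchanged); reused cached 2 without running.

Key observation: the change is absorbed at v7 — it re-runs but produces the same value, and the output's value is unchanged.

New value of v12: 2.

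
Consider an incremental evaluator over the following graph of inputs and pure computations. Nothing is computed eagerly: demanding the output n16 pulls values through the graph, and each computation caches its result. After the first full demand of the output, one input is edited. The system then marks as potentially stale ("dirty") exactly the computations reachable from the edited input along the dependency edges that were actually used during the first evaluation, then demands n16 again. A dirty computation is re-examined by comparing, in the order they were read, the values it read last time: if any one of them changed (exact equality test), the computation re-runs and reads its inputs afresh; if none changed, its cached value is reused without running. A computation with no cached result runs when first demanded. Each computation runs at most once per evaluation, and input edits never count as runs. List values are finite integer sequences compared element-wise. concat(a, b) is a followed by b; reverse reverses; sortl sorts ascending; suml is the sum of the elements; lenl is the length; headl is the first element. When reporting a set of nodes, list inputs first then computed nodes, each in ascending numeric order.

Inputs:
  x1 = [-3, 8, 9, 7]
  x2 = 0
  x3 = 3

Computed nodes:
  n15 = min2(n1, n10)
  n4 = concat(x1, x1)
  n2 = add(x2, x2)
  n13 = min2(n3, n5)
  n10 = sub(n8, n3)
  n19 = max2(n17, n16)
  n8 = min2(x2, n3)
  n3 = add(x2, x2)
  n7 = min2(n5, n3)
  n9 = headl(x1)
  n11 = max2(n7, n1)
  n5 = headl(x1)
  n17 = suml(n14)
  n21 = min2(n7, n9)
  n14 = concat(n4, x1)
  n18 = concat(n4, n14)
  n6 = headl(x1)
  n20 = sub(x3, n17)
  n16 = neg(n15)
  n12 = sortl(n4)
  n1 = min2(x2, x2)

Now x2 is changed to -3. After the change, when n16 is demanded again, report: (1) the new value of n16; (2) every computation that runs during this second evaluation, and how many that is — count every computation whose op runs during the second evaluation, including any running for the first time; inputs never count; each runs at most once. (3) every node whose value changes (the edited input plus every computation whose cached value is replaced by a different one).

Initial pass — values computed on the first demand:
  n1 = min2(0, 0) = 0
  n3 = add(0, 0) = 0
  n8 = min2(0, 0) = 0
  n10 = sub(0, 0) = 0
  n15 = min2(0, 0) = 0
  n16 = neg(0) = 0

Second demand — change propagation:
  n1: re-runs because x2 0->-3; x2 0->-3; new result -3.
  n3: re-runs because x2 0->-3; x2 0->-3; new result -6.
  n8: re-runs because x2 0->-3; n3 0->-6; new result -6.
  n10: re-runs because n8 0->-6; n3 0->-6; new result 0 (unchanged).
  n15: re-runs because n1 0->-3; new result -3.
  n16: re-runs because n15 0->-3; new result 3.

n16 now evaluates to 3.
Run set: n1, n3, n8, n10, n15, n16 (6 run).
Changed values: x2, n1, n3, n8, n15, n16.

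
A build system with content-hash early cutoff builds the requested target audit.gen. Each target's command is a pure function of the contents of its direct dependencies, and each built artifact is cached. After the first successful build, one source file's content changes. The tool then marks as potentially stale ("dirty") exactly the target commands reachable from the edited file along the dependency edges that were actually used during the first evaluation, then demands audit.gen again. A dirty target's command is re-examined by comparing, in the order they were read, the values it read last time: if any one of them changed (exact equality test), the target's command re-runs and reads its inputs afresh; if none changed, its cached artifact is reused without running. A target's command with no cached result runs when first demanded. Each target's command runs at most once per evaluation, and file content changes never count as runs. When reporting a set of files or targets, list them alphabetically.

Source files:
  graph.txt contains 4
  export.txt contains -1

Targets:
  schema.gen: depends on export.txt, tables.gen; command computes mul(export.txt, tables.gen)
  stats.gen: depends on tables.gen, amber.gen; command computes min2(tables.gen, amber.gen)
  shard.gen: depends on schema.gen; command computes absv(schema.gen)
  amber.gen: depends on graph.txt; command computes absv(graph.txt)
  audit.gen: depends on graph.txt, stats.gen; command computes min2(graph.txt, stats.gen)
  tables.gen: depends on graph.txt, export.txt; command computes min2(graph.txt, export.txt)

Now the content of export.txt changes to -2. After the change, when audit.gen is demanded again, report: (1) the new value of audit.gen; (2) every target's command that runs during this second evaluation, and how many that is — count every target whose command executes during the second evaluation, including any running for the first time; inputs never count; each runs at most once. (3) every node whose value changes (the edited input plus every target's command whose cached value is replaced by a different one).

New value of audit.gen: -2.
Target commands that run: audit.gen, stats.gen, tables.gen — 3 in total.
Values that change: audit.gen, export.txt, stats.gen, tables.gen.

First evaluation (everything demanded from the output):
  amber.gen = absv(4) = 4
  tables.gen = min2(4, -1) = -1
  stats.gen = min2(-1, 4) = -1
  audit.gen = min2(4, -1) = -1

Propagation after the edit:
  tables.gen: runs — export.txt -1->-2; result -2.
  stats.gen: runs — tables.gen -1->-2; result -2.
  audit.gen: runs — stats.gen -1->-2; result -2.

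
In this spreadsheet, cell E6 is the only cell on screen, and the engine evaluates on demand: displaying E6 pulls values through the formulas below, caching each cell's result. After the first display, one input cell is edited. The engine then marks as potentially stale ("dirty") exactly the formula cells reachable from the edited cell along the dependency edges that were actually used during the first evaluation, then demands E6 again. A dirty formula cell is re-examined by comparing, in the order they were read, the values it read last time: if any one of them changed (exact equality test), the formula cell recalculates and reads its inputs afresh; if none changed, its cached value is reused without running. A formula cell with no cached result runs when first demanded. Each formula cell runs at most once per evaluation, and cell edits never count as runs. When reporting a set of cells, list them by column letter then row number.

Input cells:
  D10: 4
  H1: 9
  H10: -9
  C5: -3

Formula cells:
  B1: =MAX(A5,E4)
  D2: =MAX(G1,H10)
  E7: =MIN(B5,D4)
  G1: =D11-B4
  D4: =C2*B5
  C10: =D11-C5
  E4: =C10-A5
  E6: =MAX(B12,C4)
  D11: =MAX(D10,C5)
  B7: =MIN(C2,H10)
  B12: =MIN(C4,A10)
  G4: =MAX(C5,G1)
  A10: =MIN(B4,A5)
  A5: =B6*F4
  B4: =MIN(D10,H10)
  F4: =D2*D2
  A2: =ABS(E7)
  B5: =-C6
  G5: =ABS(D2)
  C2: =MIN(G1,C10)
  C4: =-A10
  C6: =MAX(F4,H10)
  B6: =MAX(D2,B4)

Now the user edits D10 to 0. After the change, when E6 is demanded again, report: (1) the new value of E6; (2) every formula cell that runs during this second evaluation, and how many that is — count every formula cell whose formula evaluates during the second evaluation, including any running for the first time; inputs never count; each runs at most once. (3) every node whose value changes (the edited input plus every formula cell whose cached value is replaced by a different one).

E6 now evaluates to 9.
Run set: A5, A10, B4, B6, D2, D11, F4, G1 (8 run).
Changed values: A5, B6, D2, D10, D11, F4, G1.
The important point: at C4 every value read last time is unchanged, so the dirty flag clears without a run.

Initial pass — values computed on the first demand:
  B4 = MIN(4, -9) = -9
  D11 = MAX(4, -3) = 4
  G1 = 4 - -9 = 13
  D2 = MAX(13, -9) = 13
  B6 = MAX(13, -9) = 13
  F4 = 13 * 13 = 169
  A5 = 13 * 169 = 2197
  A10 = MIN(-9, 2197) = -9
  C4 = -(-9) = 9
  B12 = MIN(9, -9) = -9
  E6 = MAX(-9, 9) = 9

Second demand — change propagation:
  B4: re-runs because D10 4->0; new result -9 (unchanged).
  D11: re-runs because D10 4->0; new result 0.
  G1: re-runs because D11 4->0; new result 9.
  D2: re-runs because G1 13->9; new result 9.
  B6: re-runs because D2 13->9; new result 9.
  F4: re-runs because D2 13->9; D2 13->9; new result 81.
  A5: re-runs because B6 13->9; F4 169->81; new result 729.
  A10: re-runs because A5 2197->729; new result -9 (unchanged).
  C4: re-examined; everything it read last time is the same (A10 unchanged) — cache 9 kept, no run.
  B12: re-examined; everything it read last time is the same (C4 unchanged, A10 unchanged) — cache -9 kept, no run.
  E6: re-examined; everything it read last time is the same (B12 unchanged, C4 unchanged) — cache 9 kept, no run.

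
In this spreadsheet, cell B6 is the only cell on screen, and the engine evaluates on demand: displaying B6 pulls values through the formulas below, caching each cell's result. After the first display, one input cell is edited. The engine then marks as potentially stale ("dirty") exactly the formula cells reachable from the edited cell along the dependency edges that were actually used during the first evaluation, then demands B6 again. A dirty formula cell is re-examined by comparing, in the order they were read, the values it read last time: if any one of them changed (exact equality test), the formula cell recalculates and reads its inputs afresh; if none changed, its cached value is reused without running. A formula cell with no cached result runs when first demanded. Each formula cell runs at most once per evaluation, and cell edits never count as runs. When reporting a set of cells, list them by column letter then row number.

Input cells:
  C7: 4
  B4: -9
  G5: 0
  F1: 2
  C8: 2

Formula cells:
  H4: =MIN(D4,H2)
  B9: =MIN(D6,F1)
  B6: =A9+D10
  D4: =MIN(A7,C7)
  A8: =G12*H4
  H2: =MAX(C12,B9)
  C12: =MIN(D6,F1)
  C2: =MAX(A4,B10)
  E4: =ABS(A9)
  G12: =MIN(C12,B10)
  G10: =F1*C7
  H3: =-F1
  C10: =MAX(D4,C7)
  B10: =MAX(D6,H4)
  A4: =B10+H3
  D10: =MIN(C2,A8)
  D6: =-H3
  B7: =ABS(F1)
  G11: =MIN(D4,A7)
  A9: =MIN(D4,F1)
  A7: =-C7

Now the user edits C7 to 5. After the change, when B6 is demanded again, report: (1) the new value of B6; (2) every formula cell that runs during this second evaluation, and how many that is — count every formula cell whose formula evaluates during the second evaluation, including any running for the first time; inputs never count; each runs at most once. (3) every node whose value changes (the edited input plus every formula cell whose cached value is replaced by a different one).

Initial pass — values computed on the first demand:
  A7 = -(4) = -4
  D4 = MIN(-4, 4) = -4
  A9 = MIN(-4, 2) = -4
  H3 = -(2) = -2
  D6 = -(-2) = 2
  B9 = MIN(2, 2) = 2
  C12 = MIN(2, 2) = 2
  H2 = MAX(2, 2) = 2
  H4 = MIN(-4, 2) = -4
  B10 = MAX(2, -4) = 2
  A4 = 2 + -2 = 0
  C2 = MAX(0, 2) = 2
  G12 = MIN(2, 2) = 2
  A8 = 2 * -4 = -8
  D10 = MIN(2, -8) = -8
  B6 = -4 + -8 = -12

Second demand — change propagation:
  A7: re-runs because C7 4->5; new result -5.
  D4: re-runs because A7 -4->-5; C7 4->5; new result -5.
  A9: re-runs because D4 -4->-5; new result -5.
  H4: re-runs because D4 -4->-5; new result -5.
  B10: re-runs because H4 -4->-5; new result 2 (unchanged).
  A4: re-examined; everything it read last time is the same (B10 unchanged, H3 unchanged) — cache 0 kept, no run.
  C2: re-examined; everything it read last time is the same (A4 unchanged, B10 unchanged) — cache 2 kept, no run.
  G12: re-examined; everything it read last time is the same (C12 unchanged, B10 unchanged) — cache 2 kept, no run.
  A8: re-runs because H4 -4->-5; new result -10.
  D10: re-runs because A8 -8->-10; new result -10.
  B6: re-runs because A9 -4->-5; D10 -8->-10; new result -15.

The important point: at A4 every value read last time is unchanged, so the dirty flag clears without a run.

B6 now evaluates to -15.
Run set: A7, A8, A9, B6, B10, D4, D10, H4 (8 run).
Changed values: A7, A8, A9, B6, C7, D4, D10, H4.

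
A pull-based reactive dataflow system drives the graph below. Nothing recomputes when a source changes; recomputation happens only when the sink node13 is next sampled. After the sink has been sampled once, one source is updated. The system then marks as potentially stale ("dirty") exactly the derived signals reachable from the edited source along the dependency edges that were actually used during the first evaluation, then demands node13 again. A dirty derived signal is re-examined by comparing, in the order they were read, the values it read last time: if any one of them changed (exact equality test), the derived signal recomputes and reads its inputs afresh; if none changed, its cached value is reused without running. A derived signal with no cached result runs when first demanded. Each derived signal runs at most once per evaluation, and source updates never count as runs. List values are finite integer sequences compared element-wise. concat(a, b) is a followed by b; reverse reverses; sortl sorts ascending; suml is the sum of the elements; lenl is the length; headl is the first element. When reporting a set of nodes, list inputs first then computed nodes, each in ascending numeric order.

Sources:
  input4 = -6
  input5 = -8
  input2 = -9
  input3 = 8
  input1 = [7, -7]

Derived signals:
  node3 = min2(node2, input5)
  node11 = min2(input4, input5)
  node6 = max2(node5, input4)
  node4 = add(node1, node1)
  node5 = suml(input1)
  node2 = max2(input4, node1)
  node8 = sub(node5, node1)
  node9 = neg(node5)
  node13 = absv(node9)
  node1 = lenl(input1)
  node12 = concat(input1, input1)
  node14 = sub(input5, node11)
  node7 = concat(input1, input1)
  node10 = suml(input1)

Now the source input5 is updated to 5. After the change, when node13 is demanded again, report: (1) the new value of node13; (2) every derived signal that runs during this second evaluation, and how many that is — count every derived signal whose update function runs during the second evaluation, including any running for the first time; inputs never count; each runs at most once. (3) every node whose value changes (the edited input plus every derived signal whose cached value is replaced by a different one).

First evaluation (everything demanded from the output):
  node5 = suml([7, -7]) = 0
  node9 = neg(0) = 0
  node13 = absv(0) = 0

Propagation after the edit:
  input5 feeds no computation that the output demands — nothing is marked dirty and nothing runs.

Key observation: input5 is never demanded by the output, so the edit triggers no recomputation at all.

New value of node13: 0.
Derived signals that run: none — 0 in total.
Values that change: input5.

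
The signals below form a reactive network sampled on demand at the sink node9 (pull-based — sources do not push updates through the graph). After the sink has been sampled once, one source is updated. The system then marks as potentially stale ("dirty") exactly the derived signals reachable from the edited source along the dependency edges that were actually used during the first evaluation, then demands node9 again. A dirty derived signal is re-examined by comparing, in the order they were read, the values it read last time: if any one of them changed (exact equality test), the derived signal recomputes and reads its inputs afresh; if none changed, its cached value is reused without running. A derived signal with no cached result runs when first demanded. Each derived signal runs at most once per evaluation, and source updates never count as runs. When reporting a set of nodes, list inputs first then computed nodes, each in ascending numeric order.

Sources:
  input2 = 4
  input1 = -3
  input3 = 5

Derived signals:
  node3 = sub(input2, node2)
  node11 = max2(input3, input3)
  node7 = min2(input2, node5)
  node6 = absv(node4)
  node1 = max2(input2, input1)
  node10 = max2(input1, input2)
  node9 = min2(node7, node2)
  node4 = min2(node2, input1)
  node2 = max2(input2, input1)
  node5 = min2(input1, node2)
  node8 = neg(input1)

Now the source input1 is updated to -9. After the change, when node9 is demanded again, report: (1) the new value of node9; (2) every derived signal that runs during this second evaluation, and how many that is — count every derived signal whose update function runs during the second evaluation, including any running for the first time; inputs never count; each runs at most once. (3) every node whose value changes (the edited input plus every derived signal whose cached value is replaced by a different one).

node9 now evaluates to -9.
Run set: node2, node5, node7, node9 (4 run).
Changed values: input1, node5, node7, node9.

Initial pass — values computed on the first demand:
  node2 = max2(4, -3) = 4
  node5 = min2(-3, 4) = -3
  node7 = min2(4, -3) = -3
  node9 = min2(-3, 4) = -3

Second demand — change propagation:
  node2: re-runs because input1 -3->-9; new result 4 (unchanged).
  node5: re-runs because input1 -3->-9; new result -9.
  node7: re-runs because node5 -3->-9; new result -9.
  node9: re-runs because node7 -3->-9; new result -9.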